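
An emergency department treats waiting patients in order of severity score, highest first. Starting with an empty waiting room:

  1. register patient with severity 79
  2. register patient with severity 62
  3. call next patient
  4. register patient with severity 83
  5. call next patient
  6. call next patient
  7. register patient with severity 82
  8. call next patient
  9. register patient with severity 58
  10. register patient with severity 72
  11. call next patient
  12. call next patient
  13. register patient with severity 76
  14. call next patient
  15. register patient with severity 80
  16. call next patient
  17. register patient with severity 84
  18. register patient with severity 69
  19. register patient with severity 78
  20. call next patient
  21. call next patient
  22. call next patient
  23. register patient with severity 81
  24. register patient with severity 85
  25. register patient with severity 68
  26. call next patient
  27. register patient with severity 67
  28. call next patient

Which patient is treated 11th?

insert 79 → {79}
insert 62 → {79, 62}
call next patient → 79; now {62}
insert 83 → {83, 62}
call next patient → 83; now {62}
call next patient → 62; now {}
insert 82 → {82}
call next patient → 82; now {}
insert 58 → {58}
insert 72 → {72, 58}
call next patient → 72; now {58}
call next patient → 58; now {}
insert 76 → {76}
call next patient → 76; now {}
insert 80 → {80}
call next patient → 80; now {}
insert 84 → {84}
insert 69 → {84, 69}
insert 78 → {84, 78, 69}
call next patient → 84; now {78, 69}
call next patient → 78; now {69}
call next patient → 69; now {}
insert 81 → {81}
insert 85 → {85, 81}
insert 68 → {85, 81, 68}
call next patient → 85; now {81, 68}
insert 67 → {81, 68, 67}
call next patient → 81; now {68, 67}

69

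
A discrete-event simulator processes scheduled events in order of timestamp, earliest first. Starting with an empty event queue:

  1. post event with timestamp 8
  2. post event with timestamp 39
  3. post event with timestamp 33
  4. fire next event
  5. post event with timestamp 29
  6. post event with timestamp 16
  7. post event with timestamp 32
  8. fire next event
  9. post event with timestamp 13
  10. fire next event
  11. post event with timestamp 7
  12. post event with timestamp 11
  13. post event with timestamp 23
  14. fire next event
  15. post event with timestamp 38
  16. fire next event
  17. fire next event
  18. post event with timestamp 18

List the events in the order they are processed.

8 → 16 → 13 → 7 → 11 → 23

insert 8 → {8}
insert 39 → {8, 39}
insert 33 → {8, 33, 39}
fire next event → 8; now {33, 39}
insert 29 → {29, 33, 39}
insert 16 → {16, 29, 33, 39}
insert 32 → {16, 29, 32, 33, 39}
fire next event → 16; now {29, 32, 33, 39}
insert 13 → {13, 29, 32, 33, 39}
fire next event → 13; now {29, 32, 33, 39}
insert 7 → {7, 29, 32, 33, 39}
insert 11 → {7, 11, 29, 32, 33, 39}
insert 23 → {7, 11, 23, 29, 32, 33, 39}
fire next event → 7; now {11, 23, 29, 32, 33, 39}
insert 38 → {11, 23, 29, 32, 33, 38, 39}
fire next event → 11; now {23, 29, 32, 33, 38, 39}
fire next event → 23; now {29, 32, 33, 38, 39}
insert 18 → {18, 29, 32, 33, 38, 39}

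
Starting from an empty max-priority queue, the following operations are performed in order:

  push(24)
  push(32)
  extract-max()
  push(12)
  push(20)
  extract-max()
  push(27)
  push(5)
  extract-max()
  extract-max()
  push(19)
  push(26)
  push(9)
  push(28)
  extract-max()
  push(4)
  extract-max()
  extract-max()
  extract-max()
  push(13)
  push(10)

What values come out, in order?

[32, 24, 27, 20, 28, 26, 19, 12]

insert 24 → {24}
insert 32 → {32, 24}
extract-max → 32; now {24}
insert 12 → {24, 12}
insert 20 → {24, 20, 12}
extract-max → 24; now {20, 12}
insert 27 → {27, 20, 12}
insert 5 → {27, 20, 12, 5}
extract-max → 27; now {20, 12, 5}
extract-max → 20; now {12, 5}
insert 19 → {19, 12, 5}
insert 26 → {26, 19, 12, 5}
insert 9 → {26, 19, 12, 9, 5}
insert 28 → {28, 26, 19, 12, 9, 5}
extract-max → 28; now {26, 19, 12, 9, 5}
insert 4 → {26, 19, 12, 9, 5, 4}
extract-max → 26; now {19, 12, 9, 5, 4}
extract-max → 19; now {12, 9, 5, 4}
extract-max → 12; now {9, 5, 4}
insert 13 → {13, 9, 5, 4}
insert 10 → {13, 10, 9, 5, 4}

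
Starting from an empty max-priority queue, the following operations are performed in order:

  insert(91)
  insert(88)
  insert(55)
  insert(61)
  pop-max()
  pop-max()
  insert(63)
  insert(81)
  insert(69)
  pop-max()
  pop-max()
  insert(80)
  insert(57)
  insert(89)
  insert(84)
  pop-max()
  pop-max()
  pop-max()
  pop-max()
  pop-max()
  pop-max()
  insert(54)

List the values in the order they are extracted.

91 → 88 → 81 → 69 → 89 → 84 → 80 → 63 → 61 → 57

insert 91 → {91}
insert 88 → {91, 88}
insert 55 → {91, 88, 55}
insert 61 → {91, 88, 61, 55}
pop-max → 91; now {88, 61, 55}
pop-max → 88; now {61, 55}
insert 63 → {63, 61, 55}
insert 81 → {81, 63, 61, 55}
insert 69 → {81, 69, 63, 61, 55}
pop-max → 81; now {69, 63, 61, 55}
pop-max → 69; now {63, 61, 55}
insert 80 → {80, 63, 61, 55}
insert 57 → {80, 63, 61, 57, 55}
insert 89 → {89, 80, 63, 61, 57, 55}
insert 84 → {89, 84, 80, 63, 61, 57, 55}
pop-max → 89; now {84, 80, 63, 61, 57, 55}
pop-max → 84; now {80, 63, 61, 57, 55}
pop-max → 80; now {63, 61, 57, 55}
pop-max → 63; now {61, 57, 55}
pop-max → 61; now {57, 55}
pop-max → 57; now {55}
insert 54 → {55, 54}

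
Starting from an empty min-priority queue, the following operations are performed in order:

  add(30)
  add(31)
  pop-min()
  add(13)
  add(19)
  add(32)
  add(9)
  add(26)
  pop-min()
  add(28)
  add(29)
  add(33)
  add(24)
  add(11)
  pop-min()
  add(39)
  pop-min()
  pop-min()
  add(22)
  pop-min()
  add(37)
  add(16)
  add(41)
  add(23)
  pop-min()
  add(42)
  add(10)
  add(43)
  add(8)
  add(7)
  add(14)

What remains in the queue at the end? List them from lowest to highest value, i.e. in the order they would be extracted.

7, 8, 10, 14, 23, 24, 26, 28, 29, 31, 32, 33, 37, 39, 41, 42, 43

insert 30 → {30}
insert 31 → {30, 31}
pop-min → 30; now {31}
insert 13 → {13, 31}
insert 19 → {13, 19, 31}
insert 32 → {13, 19, 31, 32}
insert 9 → {9, 13, 19, 31, 32}
insert 26 → {9, 13, 19, 26, 31, 32}
pop-min → 9; now {13, 19, 26, 31, 32}
insert 28 → {13, 19, 26, 28, 31, 32}
insert 29 → {13, 19, 26, 28, 29, 31, 32}
insert 33 → {13, 19, 26, 28, 29, 31, 32, 33}
insert 24 → {13, 19, 24, 26, 28, 29, 31, 32, 33}
insert 11 → {11, 13, 19, 24, 26, 28, 29, 31, 32, 33}
pop-min → 11; now {13, 19, 24, 26, 28, 29, 31, 32, 33}
insert 39 → {13, 19, 24, 26, 28, 29, 31, 32, 33, 39}
pop-min → 13; now {19, 24, 26, 28, 29, 31, 32, 33, 39}
pop-min → 19; now {24, 26, 28, 29, 31, 32, 33, 39}
insert 22 → {22, 24, 26, 28, 29, 31, 32, 33, 39}
pop-min → 22; now {24, 26, 28, 29, 31, 32, 33, 39}
insert 37 → {24, 26, 28, 29, 31, 32, 33, 37, 39}
insert 16 → {16, 24, 26, 28, 29, 31, 32, 33, 37, 39}
insert 41 → {16, 24, 26, 28, 29, 31, 32, 33, 37, 39, 41}
insert 23 → {16, 23, 24, 26, 28, 29, 31, 32, 33, 37, 39, 41}
pop-min → 16; now {23, 24, 26, 28, 29, 31, 32, 33, 37, 39, 41}
insert 42 → {23, 24, 26, 28, 29, 31, 32, 33, 37, 39, 41, 42}
insert 10 → {10, 23, 24, 26, 28, 29, 31, 32, 33, 37, 39, 41, 42}
insert 43 → {10, 23, 24, 26, 28, 29, 31, 32, 33, 37, 39, 41, 42, 43}
insert 8 → {8, 10, 23, 24, 26, 28, 29, 31, 32, 33, 37, 39, 41, 42, 43}
insert 7 → {7, 8, 10, 23, 24, 26, 28, 29, 31, 32, 33, 37, 39, 41, 42, 43}
insert 14 → {7, 8, 10, 14, 23, 24, 26, 28, 29, 31, 32, 33, 37, 39, 41, 42, 43}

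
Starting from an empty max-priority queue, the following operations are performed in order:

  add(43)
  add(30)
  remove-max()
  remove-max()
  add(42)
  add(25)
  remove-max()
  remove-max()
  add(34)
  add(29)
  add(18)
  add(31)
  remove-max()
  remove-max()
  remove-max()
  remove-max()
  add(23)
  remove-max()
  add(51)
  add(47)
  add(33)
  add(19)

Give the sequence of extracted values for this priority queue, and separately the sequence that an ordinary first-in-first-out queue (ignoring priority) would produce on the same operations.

insert 43 → {43}
insert 30 → {43, 30}
remove-max → 43; now {30}
remove-max → 30; now {}
insert 42 → {42}
insert 25 → {42, 25}
remove-max → 42; now {25}
remove-max → 25; now {}
insert 34 → {34}
insert 29 → {34, 29}
insert 18 → {34, 29, 18}
insert 31 → {34, 31, 29, 18}
remove-max → 34; now {31, 29, 18}
remove-max → 31; now {29, 18}
remove-max → 29; now {18}
remove-max → 18; now {}
insert 23 → {23}
remove-max → 23; now {}
insert 51 → {51}
insert 47 → {51, 47}
insert 33 → {51, 47, 33}
insert 19 → {51, 47, 33, 19}

priority queue: [43, 30, 42, 25, 34, 31, 29, 18, 23]; FIFO queue: [43, 30, 42, 25, 34, 29, 18, 31, 23]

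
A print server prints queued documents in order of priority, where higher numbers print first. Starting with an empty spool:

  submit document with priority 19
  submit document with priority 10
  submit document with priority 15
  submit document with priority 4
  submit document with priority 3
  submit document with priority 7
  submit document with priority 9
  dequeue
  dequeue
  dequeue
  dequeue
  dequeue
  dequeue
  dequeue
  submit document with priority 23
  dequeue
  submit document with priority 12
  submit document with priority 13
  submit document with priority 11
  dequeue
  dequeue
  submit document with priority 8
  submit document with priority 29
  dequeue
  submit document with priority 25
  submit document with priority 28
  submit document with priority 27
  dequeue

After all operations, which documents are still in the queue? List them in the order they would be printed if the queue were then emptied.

insert 19 → {19}
insert 10 → {19, 10}
insert 15 → {19, 15, 10}
insert 4 → {19, 15, 10, 4}
insert 3 → {19, 15, 10, 4, 3}
insert 7 → {19, 15, 10, 7, 4, 3}
insert 9 → {19, 15, 10, 9, 7, 4, 3}
dequeue → 19; now {15, 10, 9, 7, 4, 3}
dequeue → 15; now {10, 9, 7, 4, 3}
dequeue → 10; now {9, 7, 4, 3}
dequeue → 9; now {7, 4, 3}
dequeue → 7; now {4, 3}
dequeue → 4; now {3}
dequeue → 3; now {}
insert 23 → {23}
dequeue → 23; now {}
insert 12 → {12}
insert 13 → {13, 12}
insert 11 → {13, 12, 11}
dequeue → 13; now {12, 11}
dequeue → 12; now {11}
insert 8 → {11, 8}
insert 29 → {29, 11, 8}
dequeue → 29; now {11, 8}
insert 25 → {25, 11, 8}
insert 28 → {28, 25, 11, 8}
insert 27 → {28, 27, 25, 11, 8}
dequeue → 28; now {27, 25, 11, 8}

27 → 25 → 11 → 8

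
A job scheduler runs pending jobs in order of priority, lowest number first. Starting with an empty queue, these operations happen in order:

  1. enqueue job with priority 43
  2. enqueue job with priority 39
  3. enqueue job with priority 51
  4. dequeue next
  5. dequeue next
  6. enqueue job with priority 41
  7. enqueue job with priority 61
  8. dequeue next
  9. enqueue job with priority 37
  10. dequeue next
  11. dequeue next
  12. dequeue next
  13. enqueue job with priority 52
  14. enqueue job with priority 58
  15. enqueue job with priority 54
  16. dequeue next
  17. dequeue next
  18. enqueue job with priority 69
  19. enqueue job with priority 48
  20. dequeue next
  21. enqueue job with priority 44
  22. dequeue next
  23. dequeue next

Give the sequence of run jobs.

[39, 43, 41, 37, 51, 61, 52, 54, 48, 44, 58]

insert 43 → {43}
insert 39 → {39, 43}
insert 51 → {39, 43, 51}
dequeue next → 39; now {43, 51}
dequeue next → 43; now {51}
insert 41 → {41, 51}
insert 61 → {41, 51, 61}
dequeue next → 41; now {51, 61}
insert 37 → {37, 51, 61}
dequeue next → 37; now {51, 61}
dequeue next → 51; now {61}
dequeue next → 61; now {}
insert 52 → {52}
insert 58 → {52, 58}
insert 54 → {52, 54, 58}
dequeue next → 52; now {54, 58}
dequeue next → 54; now {58}
insert 69 → {58, 69}
insert 48 → {48, 58, 69}
dequeue next → 48; now {58, 69}
insert 44 → {44, 58, 69}
dequeue next → 44; now {58, 69}
dequeue next → 58; now {69}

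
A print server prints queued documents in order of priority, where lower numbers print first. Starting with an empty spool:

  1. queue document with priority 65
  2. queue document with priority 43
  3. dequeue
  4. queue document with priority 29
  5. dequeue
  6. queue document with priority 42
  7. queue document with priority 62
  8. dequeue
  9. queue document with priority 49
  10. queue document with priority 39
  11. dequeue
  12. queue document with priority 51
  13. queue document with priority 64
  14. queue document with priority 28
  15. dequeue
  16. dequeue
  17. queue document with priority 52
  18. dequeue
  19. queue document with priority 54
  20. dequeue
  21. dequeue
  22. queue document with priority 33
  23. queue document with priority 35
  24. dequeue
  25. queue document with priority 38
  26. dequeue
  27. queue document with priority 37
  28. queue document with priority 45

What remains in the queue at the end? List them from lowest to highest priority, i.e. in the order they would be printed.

insert 65 → {65}
insert 43 → {43, 65}
dequeue → 43; now {65}
insert 29 → {29, 65}
dequeue → 29; now {65}
insert 42 → {42, 65}
insert 62 → {42, 62, 65}
dequeue → 42; now {62, 65}
insert 49 → {49, 62, 65}
insert 39 → {39, 49, 62, 65}
dequeue → 39; now {49, 62, 65}
insert 51 → {49, 51, 62, 65}
insert 64 → {49, 51, 62, 64, 65}
insert 28 → {28, 49, 51, 62, 64, 65}
dequeue → 28; now {49, 51, 62, 64, 65}
dequeue → 49; now {51, 62, 64, 65}
insert 52 → {51, 52, 62, 64, 65}
dequeue → 51; now {52, 62, 64, 65}
insert 54 → {52, 54, 62, 64, 65}
dequeue → 52; now {54, 62, 64, 65}
dequeue → 54; now {62, 64, 65}
insert 33 → {33, 62, 64, 65}
insert 35 → {33, 35, 62, 64, 65}
dequeue → 33; now {35, 62, 64, 65}
insert 38 → {35, 38, 62, 64, 65}
dequeue → 35; now {38, 62, 64, 65}
insert 37 → {37, 38, 62, 64, 65}
insert 45 → {37, 38, 45, 62, 64, 65}

37 → 38 → 45 → 62 → 64 → 65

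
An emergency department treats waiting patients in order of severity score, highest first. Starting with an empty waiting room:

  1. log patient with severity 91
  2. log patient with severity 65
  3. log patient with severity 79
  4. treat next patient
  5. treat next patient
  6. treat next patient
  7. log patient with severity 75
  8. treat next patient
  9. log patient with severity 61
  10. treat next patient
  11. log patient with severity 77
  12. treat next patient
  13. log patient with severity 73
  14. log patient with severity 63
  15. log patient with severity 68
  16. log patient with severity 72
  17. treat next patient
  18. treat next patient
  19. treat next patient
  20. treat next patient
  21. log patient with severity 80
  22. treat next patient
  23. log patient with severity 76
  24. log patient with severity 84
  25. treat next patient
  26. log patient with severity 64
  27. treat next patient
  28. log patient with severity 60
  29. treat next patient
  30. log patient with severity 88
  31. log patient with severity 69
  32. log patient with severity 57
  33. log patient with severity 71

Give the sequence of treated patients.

91 → 79 → 65 → 75 → 61 → 77 → 73 → 72 → 68 → 63 → 80 → 84 → 76 → 64

insert 91 → {91}
insert 65 → {91, 65}
insert 79 → {91, 79, 65}
treat next patient → 91; now {79, 65}
treat next patient → 79; now {65}
treat next patient → 65; now {}
insert 75 → {75}
treat next patient → 75; now {}
insert 61 → {61}
treat next patient → 61; now {}
insert 77 → {77}
treat next patient → 77; now {}
insert 73 → {73}
insert 63 → {73, 63}
insert 68 → {73, 68, 63}
insert 72 → {73, 72, 68, 63}
treat next patient → 73; now {72, 68, 63}
treat next patient → 72; now {68, 63}
treat next patient → 68; now {63}
treat next patient → 63; now {}
insert 80 → {80}
treat next patient → 80; now {}
insert 76 → {76}
insert 84 → {84, 76}
treat next patient → 84; now {76}
insert 64 → {76, 64}
treat next patient → 76; now {64}
insert 60 → {64, 60}
treat next patient → 64; now {60}
insert 88 → {88, 60}
insert 69 → {88, 69, 60}
insert 57 → {88, 69, 60, 57}
insert 71 → {88, 71, 69, 60, 57}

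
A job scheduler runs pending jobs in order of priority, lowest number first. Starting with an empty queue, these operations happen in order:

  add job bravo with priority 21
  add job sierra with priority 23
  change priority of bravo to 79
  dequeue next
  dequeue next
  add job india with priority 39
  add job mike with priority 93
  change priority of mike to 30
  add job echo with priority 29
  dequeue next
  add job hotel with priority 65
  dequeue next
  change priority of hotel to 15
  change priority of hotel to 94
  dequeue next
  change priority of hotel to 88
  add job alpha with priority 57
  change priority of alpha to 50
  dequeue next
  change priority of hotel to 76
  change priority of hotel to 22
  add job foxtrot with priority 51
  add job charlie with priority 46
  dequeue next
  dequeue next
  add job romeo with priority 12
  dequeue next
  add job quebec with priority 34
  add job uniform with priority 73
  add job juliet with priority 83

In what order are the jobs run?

add bravo (priority 21) → {bravo:21}
add sierra (priority 23) → {bravo:21, sierra:23}
update bravo to priority 79 → {sierra:23, bravo:79}
dequeue next → sierra; now {bravo:79}
dequeue next → bravo; now {}
add india (priority 39) → {india:39}
add mike (priority 93) → {india:39, mike:93}
update mike to priority 30 → {mike:30, india:39}
add echo (priority 29) → {echo:29, mike:30, india:39}
dequeue next → echo; now {mike:30, india:39}
add hotel (priority 65) → {mike:30, india:39, hotel:65}
dequeue next → mike; now {india:39, hotel:65}
update hotel to priority 15 → {hotel:15, india:39}
update hotel to priority 94 → {india:39, hotel:94}
dequeue next → india; now {hotel:94}
update hotel to priority 88 → {hotel:88}
add alpha (priority 57) → {alpha:57, hotel:88}
update alpha to priority 50 → {alpha:50, hotel:88}
dequeue next → alpha; now {hotel:88}
update hotel to priority 76 → {hotel:76}
update hotel to priority 22 → {hotel:22}
add foxtrot (priority 51) → {hotel:22, foxtrot:51}
add charlie (priority 46) → {hotel:22, charlie:46, foxtrot:51}
dequeue next → hotel; now {charlie:46, foxtrot:51}
dequeue next → charlie; now {foxtrot:51}
add romeo (priority 12) → {romeo:12, foxtrot:51}
dequeue next → romeo; now {foxtrot:51}
add quebec (priority 34) → {quebec:34, foxtrot:51}
add uniform (priority 73) → {quebec:34, foxtrot:51, uniform:73}
add juliet (priority 83) → {quebec:34, foxtrot:51, uniform:73, juliet:83}

sierra, bravo, echo, mike, india, alpha, hotel, charlie, romeo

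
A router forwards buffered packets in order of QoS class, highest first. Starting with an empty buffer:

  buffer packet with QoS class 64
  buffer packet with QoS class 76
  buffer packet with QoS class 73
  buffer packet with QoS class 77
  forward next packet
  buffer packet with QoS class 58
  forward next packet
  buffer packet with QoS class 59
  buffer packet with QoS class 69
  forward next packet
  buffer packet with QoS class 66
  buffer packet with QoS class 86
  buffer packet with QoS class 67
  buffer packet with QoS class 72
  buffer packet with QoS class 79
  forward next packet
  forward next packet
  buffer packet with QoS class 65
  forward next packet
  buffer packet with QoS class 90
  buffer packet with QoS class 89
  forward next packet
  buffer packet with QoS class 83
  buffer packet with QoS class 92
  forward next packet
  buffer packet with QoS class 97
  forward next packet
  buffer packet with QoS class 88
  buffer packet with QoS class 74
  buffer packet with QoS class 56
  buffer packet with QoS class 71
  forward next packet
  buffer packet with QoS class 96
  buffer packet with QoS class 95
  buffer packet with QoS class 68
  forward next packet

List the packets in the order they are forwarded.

77, 76, 73, 86, 79, 72, 90, 92, 97, 89, 96

insert 64 → {64}
insert 76 → {76, 64}
insert 73 → {76, 73, 64}
insert 77 → {77, 76, 73, 64}
forward next packet → 77; now {76, 73, 64}
insert 58 → {76, 73, 64, 58}
forward next packet → 76; now {73, 64, 58}
insert 59 → {73, 64, 59, 58}
insert 69 → {73, 69, 64, 59, 58}
forward next packet → 73; now {69, 64, 59, 58}
insert 66 → {69, 66, 64, 59, 58}
insert 86 → {86, 69, 66, 64, 59, 58}
insert 67 → {86, 69, 67, 66, 64, 59, 58}
insert 72 → {86, 72, 69, 67, 66, 64, 59, 58}
insert 79 → {86, 79, 72, 69, 67, 66, 64, 59, 58}
forward next packet → 86; now {79, 72, 69, 67, 66, 64, 59, 58}
forward next packet → 79; now {72, 69, 67, 66, 64, 59, 58}
insert 65 → {72, 69, 67, 66, 65, 64, 59, 58}
forward next packet → 72; now {69, 67, 66, 65, 64, 59, 58}
insert 90 → {90, 69, 67, 66, 65, 64, 59, 58}
insert 89 → {90, 89, 69, 67, 66, 65, 64, 59, 58}
forward next packet → 90; now {89, 69, 67, 66, 65, 64, 59, 58}
insert 83 → {89, 83, 69, 67, 66, 65, 64, 59, 58}
insert 92 → {92, 89, 83, 69, 67, 66, 65, 64, 59, 58}
forward next packet → 92; now {89, 83, 69, 67, 66, 65, 64, 59, 58}
insert 97 → {97, 89, 83, 69, 67, 66, 65, 64, 59, 58}
forward next packet → 97; now {89, 83, 69, 67, 66, 65, 64, 59, 58}
insert 88 → {89, 88, 83, 69, 67, 66, 65, 64, 59, 58}
insert 74 → {89, 88, 83, 74, 69, 67, 66, 65, 64, 59, 58}
insert 56 → {89, 88, 83, 74, 69, 67, 66, 65, 64, 59, 58, 56}
insert 71 → {89, 88, 83, 74, 71, 69, 67, 66, 65, 64, 59, 58, 56}
forward next packet → 89; now {88, 83, 74, 71, 69, 67, 66, 65, 64, 59, 58, 56}
insert 96 → {96, 88, 83, 74, 71, 69, 67, 66, 65, 64, 59, 58, 56}
insert 95 → {96, 95, 88, 83, 74, 71, 69, 67, 66, 65, 64, 59, 58, 56}
insert 68 → {96, 95, 88, 83, 74, 71, 69, 68, 67, 66, 65, 64, 59, 58, 56}
forward next packet → 96; now {95, 88, 83, 74, 71, 69, 68, 67, 66, 65, 64, 59, 58, 56}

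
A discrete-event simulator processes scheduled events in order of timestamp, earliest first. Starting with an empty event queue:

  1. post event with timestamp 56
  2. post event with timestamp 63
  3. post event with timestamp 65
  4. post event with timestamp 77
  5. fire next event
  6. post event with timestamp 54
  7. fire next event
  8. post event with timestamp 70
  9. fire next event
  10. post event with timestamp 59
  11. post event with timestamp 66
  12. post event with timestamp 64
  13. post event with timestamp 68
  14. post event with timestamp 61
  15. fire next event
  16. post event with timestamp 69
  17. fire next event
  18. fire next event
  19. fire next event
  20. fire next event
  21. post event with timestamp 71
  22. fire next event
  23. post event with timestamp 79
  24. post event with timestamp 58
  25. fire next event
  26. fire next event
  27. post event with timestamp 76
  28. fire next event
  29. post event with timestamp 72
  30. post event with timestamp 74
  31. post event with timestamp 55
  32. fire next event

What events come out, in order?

insert 56 → {56}
insert 63 → {56, 63}
insert 65 → {56, 63, 65}
insert 77 → {56, 63, 65, 77}
fire next event → 56; now {63, 65, 77}
insert 54 → {54, 63, 65, 77}
fire next event → 54; now {63, 65, 77}
insert 70 → {63, 65, 70, 77}
fire next event → 63; now {65, 70, 77}
insert 59 → {59, 65, 70, 77}
insert 66 → {59, 65, 66, 70, 77}
insert 64 → {59, 64, 65, 66, 70, 77}
insert 68 → {59, 64, 65, 66, 68, 70, 77}
insert 61 → {59, 61, 64, 65, 66, 68, 70, 77}
fire next event → 59; now {61, 64, 65, 66, 68, 70, 77}
insert 69 → {61, 64, 65, 66, 68, 69, 70, 77}
fire next event → 61; now {64, 65, 66, 68, 69, 70, 77}
fire next event → 64; now {65, 66, 68, 69, 70, 77}
fire next event → 65; now {66, 68, 69, 70, 77}
fire next event → 66; now {68, 69, 70, 77}
insert 71 → {68, 69, 70, 71, 77}
fire next event → 68; now {69, 70, 71, 77}
insert 79 → {69, 70, 71, 77, 79}
insert 58 → {58, 69, 70, 71, 77, 79}
fire next event → 58; now {69, 70, 71, 77, 79}
fire next event → 69; now {70, 71, 77, 79}
insert 76 → {70, 71, 76, 77, 79}
fire next event → 70; now {71, 76, 77, 79}
insert 72 → {71, 72, 76, 77, 79}
insert 74 → {71, 72, 74, 76, 77, 79}
insert 55 → {55, 71, 72, 74, 76, 77, 79}
fire next event → 55; now {71, 72, 74, 76, 77, 79}

56 → 54 → 63 → 59 → 61 → 64 → 65 → 66 → 68 → 58 → 69 → 70 → 55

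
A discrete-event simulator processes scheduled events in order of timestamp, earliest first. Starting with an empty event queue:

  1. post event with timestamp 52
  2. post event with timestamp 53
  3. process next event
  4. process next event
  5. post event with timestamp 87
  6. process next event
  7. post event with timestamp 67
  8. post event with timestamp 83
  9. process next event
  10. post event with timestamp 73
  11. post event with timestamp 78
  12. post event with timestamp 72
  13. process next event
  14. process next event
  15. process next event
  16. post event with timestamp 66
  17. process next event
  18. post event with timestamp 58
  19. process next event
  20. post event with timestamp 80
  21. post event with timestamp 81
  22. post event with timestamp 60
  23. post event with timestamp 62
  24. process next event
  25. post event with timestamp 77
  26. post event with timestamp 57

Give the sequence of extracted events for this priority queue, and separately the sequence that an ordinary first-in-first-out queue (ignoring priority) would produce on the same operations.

insert 52 → {52}
insert 53 → {52, 53}
process next event → 52; now {53}
process next event → 53; now {}
insert 87 → {87}
process next event → 87; now {}
insert 67 → {67}
insert 83 → {67, 83}
process next event → 67; now {83}
insert 73 → {73, 83}
insert 78 → {73, 78, 83}
insert 72 → {72, 73, 78, 83}
process next event → 72; now {73, 78, 83}
process next event → 73; now {78, 83}
process next event → 78; now {83}
insert 66 → {66, 83}
process next event → 66; now {83}
insert 58 → {58, 83}
process next event → 58; now {83}
insert 80 → {80, 83}
insert 81 → {80, 81, 83}
insert 60 → {60, 80, 81, 83}
insert 62 → {60, 62, 80, 81, 83}
process next event → 60; now {62, 80, 81, 83}
insert 77 → {62, 77, 80, 81, 83}
insert 57 → {57, 62, 77, 80, 81, 83}

priority queue: [52, 53, 87, 67, 72, 73, 78, 66, 58, 60]; FIFO queue: 52, 53, 87, 67, 83, 73, 78, 72, 66, 58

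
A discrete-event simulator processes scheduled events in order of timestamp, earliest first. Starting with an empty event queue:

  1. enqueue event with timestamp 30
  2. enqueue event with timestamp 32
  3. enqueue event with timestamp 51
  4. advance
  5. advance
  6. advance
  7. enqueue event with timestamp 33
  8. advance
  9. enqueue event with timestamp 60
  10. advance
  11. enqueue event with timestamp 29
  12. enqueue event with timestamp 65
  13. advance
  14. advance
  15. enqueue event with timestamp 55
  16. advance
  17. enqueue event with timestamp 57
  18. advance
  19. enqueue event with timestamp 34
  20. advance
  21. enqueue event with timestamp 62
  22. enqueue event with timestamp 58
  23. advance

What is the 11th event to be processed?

58

insert 30 → {30}
insert 32 → {30, 32}
insert 51 → {30, 32, 51}
advance → 30; now {32, 51}
advance → 32; now {51}
advance → 51; now {}
insert 33 → {33}
advance → 33; now {}
insert 60 → {60}
advance → 60; now {}
insert 29 → {29}
insert 65 → {29, 65}
advance → 29; now {65}
advance → 65; now {}
insert 55 → {55}
advance → 55; now {}
insert 57 → {57}
advance → 57; now {}
insert 34 → {34}
advance → 34; now {}
insert 62 → {62}
insert 58 → {58, 62}
advance → 58; now {62}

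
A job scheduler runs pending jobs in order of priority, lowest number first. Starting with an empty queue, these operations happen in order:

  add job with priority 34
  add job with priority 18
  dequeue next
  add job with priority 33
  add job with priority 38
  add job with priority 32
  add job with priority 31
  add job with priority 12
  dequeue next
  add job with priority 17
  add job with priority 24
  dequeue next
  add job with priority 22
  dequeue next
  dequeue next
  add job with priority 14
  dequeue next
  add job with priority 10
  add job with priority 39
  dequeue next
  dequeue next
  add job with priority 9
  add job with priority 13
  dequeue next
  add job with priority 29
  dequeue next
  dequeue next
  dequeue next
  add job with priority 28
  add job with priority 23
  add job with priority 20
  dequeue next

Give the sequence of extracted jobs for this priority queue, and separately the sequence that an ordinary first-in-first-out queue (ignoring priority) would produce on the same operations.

priority queue: [18, 12, 17, 22, 24, 14, 10, 31, 9, 13, 29, 32, 20]; FIFO queue: 34 → 18 → 33 → 38 → 32 → 31 → 12 → 17 → 24 → 22 → 14 → 10 → 39

insert 34 → {34}
insert 18 → {18, 34}
dequeue next → 18; now {34}
insert 33 → {33, 34}
insert 38 → {33, 34, 38}
insert 32 → {32, 33, 34, 38}
insert 31 → {31, 32, 33, 34, 38}
insert 12 → {12, 31, 32, 33, 34, 38}
dequeue next → 12; now {31, 32, 33, 34, 38}
insert 17 → {17, 31, 32, 33, 34, 38}
insert 24 → {17, 24, 31, 32, 33, 34, 38}
dequeue next → 17; now {24, 31, 32, 33, 34, 38}
insert 22 → {22, 24, 31, 32, 33, 34, 38}
dequeue next → 22; now {24, 31, 32, 33, 34, 38}
dequeue next → 24; now {31, 32, 33, 34, 38}
insert 14 → {14, 31, 32, 33, 34, 38}
dequeue next → 14; now {31, 32, 33, 34, 38}
insert 10 → {10, 31, 32, 33, 34, 38}
insert 39 → {10, 31, 32, 33, 34, 38, 39}
dequeue next → 10; now {31, 32, 33, 34, 38, 39}
dequeue next → 31; now {32, 33, 34, 38, 39}
insert 9 → {9, 32, 33, 34, 38, 39}
insert 13 → {9, 13, 32, 33, 34, 38, 39}
dequeue next → 9; now {13, 32, 33, 34, 38, 39}
insert 29 → {13, 29, 32, 33, 34, 38, 39}
dequeue next → 13; now {29, 32, 33, 34, 38, 39}
dequeue next → 29; now {32, 33, 34, 38, 39}
dequeue next → 32; now {33, 34, 38, 39}
insert 28 → {28, 33, 34, 38, 39}
insert 23 → {23, 28, 33, 34, 38, 39}
insert 20 → {20, 23, 28, 33, 34, 38, 39}
dequeue next → 20; now {23, 28, 33, 34, 38, 39}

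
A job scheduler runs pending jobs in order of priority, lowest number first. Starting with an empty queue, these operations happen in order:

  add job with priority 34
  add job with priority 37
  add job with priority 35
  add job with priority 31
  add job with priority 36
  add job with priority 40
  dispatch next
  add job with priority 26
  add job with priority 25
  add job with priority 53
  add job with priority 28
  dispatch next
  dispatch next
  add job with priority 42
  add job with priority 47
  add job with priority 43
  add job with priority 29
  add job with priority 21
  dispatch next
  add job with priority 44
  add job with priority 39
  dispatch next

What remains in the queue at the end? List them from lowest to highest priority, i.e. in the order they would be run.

insert 34 → {34}
insert 37 → {34, 37}
insert 35 → {34, 35, 37}
insert 31 → {31, 34, 35, 37}
insert 36 → {31, 34, 35, 36, 37}
insert 40 → {31, 34, 35, 36, 37, 40}
dispatch next → 31; now {34, 35, 36, 37, 40}
insert 26 → {26, 34, 35, 36, 37, 40}
insert 25 → {25, 26, 34, 35, 36, 37, 40}
insert 53 → {25, 26, 34, 35, 36, 37, 40, 53}
insert 28 → {25, 26, 28, 34, 35, 36, 37, 40, 53}
dispatch next → 25; now {26, 28, 34, 35, 36, 37, 40, 53}
dispatch next → 26; now {28, 34, 35, 36, 37, 40, 53}
insert 42 → {28, 34, 35, 36, 37, 40, 42, 53}
insert 47 → {28, 34, 35, 36, 37, 40, 42, 47, 53}
insert 43 → {28, 34, 35, 36, 37, 40, 42, 43, 47, 53}
insert 29 → {28, 29, 34, 35, 36, 37, 40, 42, 43, 47, 53}
insert 21 → {21, 28, 29, 34, 35, 36, 37, 40, 42, 43, 47, 53}
dispatch next → 21; now {28, 29, 34, 35, 36, 37, 40, 42, 43, 47, 53}
insert 44 → {28, 29, 34, 35, 36, 37, 40, 42, 43, 44, 47, 53}
insert 39 → {28, 29, 34, 35, 36, 37, 39, 40, 42, 43, 44, 47, 53}
dispatch next → 28; now {29, 34, 35, 36, 37, 39, 40, 42, 43, 44, 47, 53}

29 → 34 → 35 → 36 → 37 → 39 → 40 → 42 → 43 → 44 → 47 → 53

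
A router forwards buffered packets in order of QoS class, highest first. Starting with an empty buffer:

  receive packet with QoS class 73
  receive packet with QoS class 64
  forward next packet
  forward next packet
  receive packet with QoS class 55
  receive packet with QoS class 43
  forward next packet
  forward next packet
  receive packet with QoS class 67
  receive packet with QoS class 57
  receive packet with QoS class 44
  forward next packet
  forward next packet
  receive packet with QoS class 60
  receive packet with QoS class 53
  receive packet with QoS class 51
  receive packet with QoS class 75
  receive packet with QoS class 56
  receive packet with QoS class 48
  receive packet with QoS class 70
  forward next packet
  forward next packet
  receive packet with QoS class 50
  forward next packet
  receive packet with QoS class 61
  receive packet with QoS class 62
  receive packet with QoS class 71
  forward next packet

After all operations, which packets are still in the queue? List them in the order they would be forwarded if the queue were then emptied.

insert 73 → {73}
insert 64 → {73, 64}
forward next packet → 73; now {64}
forward next packet → 64; now {}
insert 55 → {55}
insert 43 → {55, 43}
forward next packet → 55; now {43}
forward next packet → 43; now {}
insert 67 → {67}
insert 57 → {67, 57}
insert 44 → {67, 57, 44}
forward next packet → 67; now {57, 44}
forward next packet → 57; now {44}
insert 60 → {60, 44}
insert 53 → {60, 53, 44}
insert 51 → {60, 53, 51, 44}
insert 75 → {75, 60, 53, 51, 44}
insert 56 → {75, 60, 56, 53, 51, 44}
insert 48 → {75, 60, 56, 53, 51, 48, 44}
insert 70 → {75, 70, 60, 56, 53, 51, 48, 44}
forward next packet → 75; now {70, 60, 56, 53, 51, 48, 44}
forward next packet → 70; now {60, 56, 53, 51, 48, 44}
insert 50 → {60, 56, 53, 51, 50, 48, 44}
forward next packet → 60; now {56, 53, 51, 50, 48, 44}
insert 61 → {61, 56, 53, 51, 50, 48, 44}
insert 62 → {62, 61, 56, 53, 51, 50, 48, 44}
insert 71 → {71, 62, 61, 56, 53, 51, 50, 48, 44}
forward next packet → 71; now {62, 61, 56, 53, 51, 50, 48, 44}

[62, 61, 56, 53, 51, 50, 48, 44]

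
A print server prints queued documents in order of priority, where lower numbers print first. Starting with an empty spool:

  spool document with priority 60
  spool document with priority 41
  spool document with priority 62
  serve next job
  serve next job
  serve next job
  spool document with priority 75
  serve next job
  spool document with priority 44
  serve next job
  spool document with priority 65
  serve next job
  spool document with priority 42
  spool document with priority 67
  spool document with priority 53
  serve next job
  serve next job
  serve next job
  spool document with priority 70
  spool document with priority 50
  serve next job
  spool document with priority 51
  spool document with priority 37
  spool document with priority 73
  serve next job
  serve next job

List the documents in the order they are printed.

41 → 60 → 62 → 75 → 44 → 65 → 42 → 53 → 67 → 50 → 37 → 51

insert 60 → {60}
insert 41 → {41, 60}
insert 62 → {41, 60, 62}
serve next job → 41; now {60, 62}
serve next job → 60; now {62}
serve next job → 62; now {}
insert 75 → {75}
serve next job → 75; now {}
insert 44 → {44}
serve next job → 44; now {}
insert 65 → {65}
serve next job → 65; now {}
insert 42 → {42}
insert 67 → {42, 67}
insert 53 → {42, 53, 67}
serve next job → 42; now {53, 67}
serve next job → 53; now {67}
serve next job → 67; now {}
insert 70 → {70}
insert 50 → {50, 70}
serve next job → 50; now {70}
insert 51 → {51, 70}
insert 37 → {37, 51, 70}
insert 73 → {37, 51, 70, 73}
serve next job → 37; now {51, 70, 73}
serve next job → 51; now {70, 73}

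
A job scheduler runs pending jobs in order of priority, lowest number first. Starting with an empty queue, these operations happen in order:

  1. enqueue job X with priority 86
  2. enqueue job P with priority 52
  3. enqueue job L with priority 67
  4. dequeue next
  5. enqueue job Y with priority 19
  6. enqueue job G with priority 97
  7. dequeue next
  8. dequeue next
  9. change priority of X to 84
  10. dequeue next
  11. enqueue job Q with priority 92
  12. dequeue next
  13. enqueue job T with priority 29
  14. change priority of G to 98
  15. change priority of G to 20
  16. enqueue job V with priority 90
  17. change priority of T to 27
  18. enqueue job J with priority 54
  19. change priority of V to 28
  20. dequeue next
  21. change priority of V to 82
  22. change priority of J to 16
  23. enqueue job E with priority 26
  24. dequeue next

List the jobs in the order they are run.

[P, Y, L, X, Q, G, J]

add X (priority 86) → {X:86}
add P (priority 52) → {P:52, X:86}
add L (priority 67) → {P:52, L:67, X:86}
dequeue next → P; now {L:67, X:86}
add Y (priority 19) → {Y:19, L:67, X:86}
add G (priority 97) → {Y:19, L:67, X:86, G:97}
dequeue next → Y; now {L:67, X:86, G:97}
dequeue next → L; now {X:86, G:97}
update X to priority 84 → {X:84, G:97}
dequeue next → X; now {G:97}
add Q (priority 92) → {Q:92, G:97}
dequeue next → Q; now {G:97}
add T (priority 29) → {T:29, G:97}
update G to priority 98 → {T:29, G:98}
update G to priority 20 → {G:20, T:29}
add V (priority 90) → {G:20, T:29, V:90}
update T to priority 27 → {G:20, T:27, V:90}
add J (priority 54) → {G:20, T:27, J:54, V:90}
update V to priority 28 → {G:20, T:27, V:28, J:54}
dequeue next → G; now {T:27, V:28, J:54}
update V to priority 82 → {T:27, J:54, V:82}
update J to priority 16 → {J:16, T:27, V:82}
add E (priority 26) → {J:16, E:26, T:27, V:82}
dequeue next → J; now {E:26, T:27, V:82}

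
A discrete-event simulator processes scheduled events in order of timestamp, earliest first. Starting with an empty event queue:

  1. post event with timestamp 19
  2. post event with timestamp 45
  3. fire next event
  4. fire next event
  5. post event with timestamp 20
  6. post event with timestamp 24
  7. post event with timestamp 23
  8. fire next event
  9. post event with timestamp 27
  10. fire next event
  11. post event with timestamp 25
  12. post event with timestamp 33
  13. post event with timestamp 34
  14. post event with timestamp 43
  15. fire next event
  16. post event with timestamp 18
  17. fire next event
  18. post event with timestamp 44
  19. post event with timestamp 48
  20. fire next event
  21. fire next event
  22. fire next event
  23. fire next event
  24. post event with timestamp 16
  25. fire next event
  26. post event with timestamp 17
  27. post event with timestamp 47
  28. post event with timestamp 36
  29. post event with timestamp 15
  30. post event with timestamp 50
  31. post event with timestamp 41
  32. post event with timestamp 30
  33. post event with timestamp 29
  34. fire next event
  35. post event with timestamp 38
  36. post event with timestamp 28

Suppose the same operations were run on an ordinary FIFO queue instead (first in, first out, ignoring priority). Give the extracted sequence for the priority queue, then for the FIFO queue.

priority queue: 19, 45, 20, 23, 24, 18, 25, 27, 33, 34, 16, 15; FIFO queue: 19, 45, 20, 24, 23, 27, 25, 33, 34, 43, 18, 44

insert 19 → {19}
insert 45 → {19, 45}
fire next event → 19; now {45}
fire next event → 45; now {}
insert 20 → {20}
insert 24 → {20, 24}
insert 23 → {20, 23, 24}
fire next event → 20; now {23, 24}
insert 27 → {23, 24, 27}
fire next event → 23; now {24, 27}
insert 25 → {24, 25, 27}
insert 33 → {24, 25, 27, 33}
insert 34 → {24, 25, 27, 33, 34}
insert 43 → {24, 25, 27, 33, 34, 43}
fire next event → 24; now {25, 27, 33, 34, 43}
insert 18 → {18, 25, 27, 33, 34, 43}
fire next event → 18; now {25, 27, 33, 34, 43}
insert 44 → {25, 27, 33, 34, 43, 44}
insert 48 → {25, 27, 33, 34, 43, 44, 48}
fire next event → 25; now {27, 33, 34, 43, 44, 48}
fire next event → 27; now {33, 34, 43, 44, 48}
fire next event → 33; now {34, 43, 44, 48}
fire next event → 34; now {43, 44, 48}
insert 16 → {16, 43, 44, 48}
fire next event → 16; now {43, 44, 48}
insert 17 → {17, 43, 44, 48}
insert 47 → {17, 43, 44, 47, 48}
insert 36 → {17, 36, 43, 44, 47, 48}
insert 15 → {15, 17, 36, 43, 44, 47, 48}
insert 50 → {15, 17, 36, 43, 44, 47, 48, 50}
insert 41 → {15, 17, 36, 41, 43, 44, 47, 48, 50}
insert 30 → {15, 17, 30, 36, 41, 43, 44, 47, 48, 50}
insert 29 → {15, 17, 29, 30, 36, 41, 43, 44, 47, 48, 50}
fire next event → 15; now {17, 29, 30, 36, 41, 43, 44, 47, 48, 50}
insert 38 → {17, 29, 30, 36, 38, 41, 43, 44, 47, 48, 50}
insert 28 → {17, 28, 29, 30, 36, 38, 41, 43, 44, 47, 48, 50}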